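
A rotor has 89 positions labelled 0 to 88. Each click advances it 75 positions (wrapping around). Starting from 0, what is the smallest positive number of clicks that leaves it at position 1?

75·19 = 1425 = 16·89 + 1, so 75⁻¹ ≡ 19 (mod 89).

19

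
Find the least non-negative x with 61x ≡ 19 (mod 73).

61⁻¹ ≡ 6 (mod 73) because 61·6 = 366 = 5·73 + 1.
Multiplying both sides by 6: x ≡ 6·19 = 114 ≡ 41 (mod 73).
Check: 61·41 = 2501 = 34·73 + 19.

41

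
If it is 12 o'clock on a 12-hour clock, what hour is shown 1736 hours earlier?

4

1736 mod 12 = 8 (since 144·12 = 1728).
12 − 8 → 4 on a 12-hour dial.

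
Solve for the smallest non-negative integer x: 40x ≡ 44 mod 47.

40⁻¹ ≡ 20 (mod 47) because 40·20 = 800 = 17·47 + 1.
Multiplying both sides by 20: x ≡ 20·44 = 880 ≡ 34 (mod 47).
Check: 40·34 = 1360 = 28·47 + 44.

34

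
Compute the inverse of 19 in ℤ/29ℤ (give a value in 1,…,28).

26

19·26 = 494 = 17·29 + 1, so 19⁻¹ ≡ 26 (mod 29).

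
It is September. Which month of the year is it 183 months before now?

June

Dividing 183 by 12 gives quotient 15 and remainder 3.
September − 3 months → June.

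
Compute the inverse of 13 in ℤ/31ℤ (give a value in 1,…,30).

12

13·12 = 156 = 5·31 + 1, so 13⁻¹ ≡ 12 (mod 31).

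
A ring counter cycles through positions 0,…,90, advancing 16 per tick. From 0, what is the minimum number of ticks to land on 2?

16⁻¹ ≡ 74 (mod 91) because 16·74 = 1184 = 13·91 + 1.
So x ≡ 74·2 = 148 ≡ 57 (mod 91).
Check: 16·57 = 912 = 10·91 + 2.

57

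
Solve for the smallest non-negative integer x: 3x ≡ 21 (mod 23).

7

The inverse of 3 mod 23 is 8 (since 3·8 = 24 ≡ 1).
So x ≡ 8·21 = 168 ≡ 7 (mod 23).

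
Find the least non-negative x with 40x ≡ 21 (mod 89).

25

The inverse of 40 mod 89 is 69 (since 40·69 = 2760 ≡ 1).
Multiplying both sides by 69: x ≡ 69·21 = 1449 ≡ 25 (mod 89).
Check: 40·25 = 1000 = 11·89 + 21.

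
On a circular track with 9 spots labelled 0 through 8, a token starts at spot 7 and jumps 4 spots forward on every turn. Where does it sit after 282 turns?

1

282·4 = 1128.
1128 mod 9 = 3 (since 125·9 = 1125).
(7 + 3) mod 9 = 1.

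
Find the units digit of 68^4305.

8

Last digits of 8^n: 8, 4, 2, 6 (period 4).
4305 mod 4 = 1, so the last digit matches 8^1 = 8.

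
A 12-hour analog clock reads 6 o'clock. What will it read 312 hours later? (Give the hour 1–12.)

312 mod 12 = 0 (since 26·12 = 312).
6 + 0 → 6 on a 12-hour dial.

6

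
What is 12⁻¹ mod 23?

23 = 1·12 + 11
12 = 1·11 + 1
11 = 11·1 + 0
Back-substituting gives 12·2 ≡ 1 (mod 23).

2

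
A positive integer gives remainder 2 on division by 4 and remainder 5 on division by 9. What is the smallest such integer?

x ≡ 2 (mod 4) gives x ∈ {2, 6, 10, 14}.
The first of these with x mod 9 = 5 is 14.

14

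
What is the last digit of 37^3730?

Powers of 7 mod 10 repeat with period 4: 7, 9, 3, 1.
3730 mod 4 = 2, so the last digit matches 7^2 = 9.

9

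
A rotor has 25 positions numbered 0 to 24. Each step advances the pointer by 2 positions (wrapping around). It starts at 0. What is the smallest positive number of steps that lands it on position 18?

9

2⁻¹ ≡ 13 (mod 25) because 2·13 = 26 = 1·25 + 1.
So x ≡ 13·18 = 234 ≡ 9 (mod 25).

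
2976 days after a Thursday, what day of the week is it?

2976 mod 7 = 1 (since 425·7 = 2975).
Thursday + 1 day → Friday.

Friday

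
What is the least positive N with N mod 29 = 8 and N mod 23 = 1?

x ≡ 1 (mod 23) gives x ∈ {1, 24, 47, 70, 93, 116, 139, 162, …}.
The first of these with x mod 29 = 8 is 530.

530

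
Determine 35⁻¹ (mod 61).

35·7 = 245 = 4·61 + 1, so 35⁻¹ ≡ 7 (mod 61).

7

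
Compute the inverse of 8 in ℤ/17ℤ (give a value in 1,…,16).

17 = 2·8 + 1
8 = 8·1 + 0
Back-substituting gives 8·15 ≡ 1 (mod 17).

15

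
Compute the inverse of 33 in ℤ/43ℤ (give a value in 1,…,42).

30

33·30 = 990 = 23·43 + 1, so 33⁻¹ ≡ 30 (mod 43).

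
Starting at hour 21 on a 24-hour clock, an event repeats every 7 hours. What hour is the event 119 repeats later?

119·7 = 833.
833 − 34·24 = 17, so 833 ≡ 17 (mod 24).
(21 + 17) mod 24 = 14.

14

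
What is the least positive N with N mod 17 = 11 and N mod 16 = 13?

45

Since 16·16 ≡ 1 (mod 17), take x = 13 + 16·((11−13)·16 mod 17) = 13 + 16·2 = 45.
Check: 45 mod 17 = 11, 45 mod 16 = 13.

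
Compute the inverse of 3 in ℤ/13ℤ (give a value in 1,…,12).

9

13 = 4·3 + 1
3 = 3·1 + 0
Back-substituting gives 3·9 ≡ 1 (mod 13).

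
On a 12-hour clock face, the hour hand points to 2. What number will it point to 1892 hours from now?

10

1892 = 157·12 + 8, so 1892 mod 12 = 8.
2 + 8 → 10 on a 12-hour dial.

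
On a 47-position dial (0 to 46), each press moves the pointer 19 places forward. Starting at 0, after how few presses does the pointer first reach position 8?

40

The inverse of 19 mod 47 is 5 (since 19·5 = 95 ≡ 1).
So x ≡ 5·8 = 40 ≡ 40 (mod 47).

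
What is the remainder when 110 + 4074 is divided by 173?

32

4074 mod 173 = 95 (since 23·173 = 3979).
(110 + 95) mod 173 = 32.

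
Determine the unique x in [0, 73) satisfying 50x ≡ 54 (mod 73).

The inverse of 50 mod 73 is 19 (since 50·19 = 950 ≡ 1).
Multiplying both sides by 19: x ≡ 19·54 = 1026 ≡ 4 (mod 73).
Check: 50·4 = 200 = 2·73 + 54.

4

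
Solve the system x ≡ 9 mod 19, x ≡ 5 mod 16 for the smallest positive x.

85

x ≡ 5 (mod 16) gives x ∈ {5, 21, 37, 53, 69, 85}.
The first of these with x mod 19 = 9 is 85.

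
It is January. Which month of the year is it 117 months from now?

117 = 9·12 + 9, so 117 mod 12 = 9.
January + 9 months → October.

October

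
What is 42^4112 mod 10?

6

Last digits of 2^n: 2, 4, 8, 6 (period 4).
4112 leaves remainder 0 on division by 4, so 42^4112 ends in 6.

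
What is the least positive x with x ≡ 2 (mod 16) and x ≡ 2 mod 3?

x ≡ 2 (mod 3) gives x ∈ {2}.
The first of these with x mod 16 = 2 is 2.

2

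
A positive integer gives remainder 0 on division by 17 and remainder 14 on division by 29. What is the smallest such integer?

391

Since 29·10 ≡ 1 (mod 17), take x = 14 + 29·((0−14)·10 mod 17) = 14 + 29·13 = 391.
Check: 391 mod 17 = 0, 391 mod 29 = 14.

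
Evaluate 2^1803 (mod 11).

Square-and-reduce mod 11: 2^1≡2, 2^2≡4, 2^4≡5, 2^8≡3, 2^16≡9, 2^32≡4, 2^64≡5, 2^128≡3, 2^256≡9, 2^512≡4, 2^1024≡5.
1803 = 1 + 2 + 8 + 256 + 512 + 1024, so 2^1803 ≡ 2·4·3·9·4·5 ≡ 8 (mod 11).

8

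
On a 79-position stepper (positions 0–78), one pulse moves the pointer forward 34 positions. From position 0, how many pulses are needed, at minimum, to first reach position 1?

7

34·7 = 238 = 3·79 + 1, so 34⁻¹ ≡ 7 (mod 79).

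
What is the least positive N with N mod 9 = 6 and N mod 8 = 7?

x ≡ 7 (mod 8) gives x ∈ {7, 15}.
The first of these with x mod 9 = 6 is 15.

15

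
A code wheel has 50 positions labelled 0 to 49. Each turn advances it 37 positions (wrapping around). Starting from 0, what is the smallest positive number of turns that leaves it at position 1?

23

50 = 1·37 + 13
37 = 2·13 + 11
13 = 1·11 + 2
11 = 5·2 + 1
2 = 2·1 + 0
Back-substituting gives 37·23 ≡ 1 (mod 50).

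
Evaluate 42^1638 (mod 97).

12

By repeated squaring mod 97: 42^1≡42, 42^2≡18, 42^4≡33, 42^8≡22, 42^16≡96, 42^32≡1, 42^64≡1, 42^128≡1, 42^256≡1, 42^512≡1, 42^1024≡1.
1638 = 2 + 4 + 32 + 64 + 512 + 1024, so 42^1638 ≡ 18·33·1·1·1·1 ≡ 12 (mod 97).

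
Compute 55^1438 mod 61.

By repeated squaring mod 61: 55^1≡55, 55^2≡36, 55^4≡15, 55^8≡42, 55^16≡56, 55^32≡25, 55^64≡15, 55^128≡42, 55^256≡56, 55^512≡25, 55^1024≡15.
1438 = 2 + 4 + 8 + 16 + 128 + 256 + 1024, so 55^1438 ≡ 36·15·42·56·42·56·15 ≡ 39 (mod 61).

39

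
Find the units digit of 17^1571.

The units digit of 17^n cycles with period 4: 7, 9, 3, 1, …
1571 leaves remainder 3 on division by 4, so 17^1571 ends in 3.

3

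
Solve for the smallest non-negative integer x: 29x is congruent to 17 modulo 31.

7

29⁻¹ ≡ 15 (mod 31) because 29·15 = 435 = 14·31 + 1.
Multiplying both sides by 15: x ≡ 15·17 = 255 ≡ 7 (mod 31).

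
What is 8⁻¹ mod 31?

31 = 3·8 + 7
8 = 1·7 + 1
7 = 7·1 + 0
Back-substituting gives 8·4 ≡ 1 (mod 31).

4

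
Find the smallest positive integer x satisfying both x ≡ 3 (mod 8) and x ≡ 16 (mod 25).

91

x ≡ 3 (mod 8) gives x ∈ {3, 11, 19, 27, 35, 43, 51, 59, …}.
The first of these with x mod 25 = 16 is 91.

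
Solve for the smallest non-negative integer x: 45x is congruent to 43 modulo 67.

The inverse of 45 mod 67 is 3 (since 45·3 = 135 ≡ 1).
So x ≡ 3·43 = 129 ≡ 62 (mod 67).
Check: 45·62 = 2790 = 41·67 + 43.

62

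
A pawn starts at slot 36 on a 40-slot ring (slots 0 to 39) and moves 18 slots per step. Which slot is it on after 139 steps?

139·18 = 2502.
Dividing 2502 by 40 gives quotient 62 and remainder 22.
(36 + 22) mod 40 = 18.

18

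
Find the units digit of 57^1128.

1

Powers of 7 mod 10 repeat with period 4: 7, 9, 3, 1.
1128 mod 4 = 0, so the last digit matches 7^4 = 1.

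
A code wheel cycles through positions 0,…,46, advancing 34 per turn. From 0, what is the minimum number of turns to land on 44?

The inverse of 34 mod 47 is 18 (since 34·18 = 612 ≡ 1).
So x ≡ 18·44 = 792 ≡ 40 (mod 47).

40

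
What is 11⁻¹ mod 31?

17

31 = 2·11 + 9
11 = 1·9 + 2
9 = 4·2 + 1
2 = 2·1 + 0
Back-substituting gives 11·17 ≡ 1 (mod 31).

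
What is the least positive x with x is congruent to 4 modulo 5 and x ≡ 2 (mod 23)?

94

Since 23·2 ≡ 1 (mod 5), take x = 2 + 23·((4−2)·2 mod 5) = 2 + 23·4 = 94.
Check: 94 mod 5 = 4, 94 mod 23 = 2.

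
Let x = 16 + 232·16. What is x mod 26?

10

232·16 = 3712.
3712 mod 26 = 20 (since 142·26 = 3692).
(16 + 20) mod 26 = 10.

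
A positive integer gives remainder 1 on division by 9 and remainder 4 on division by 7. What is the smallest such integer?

46

Since 7·4 ≡ 1 (mod 9), take x = 4 + 7·((1−4)·4 mod 9) = 4 + 7·6 = 46.
Check: 46 mod 9 = 1, 46 mod 7 = 4.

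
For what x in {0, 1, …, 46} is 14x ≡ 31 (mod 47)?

19

14⁻¹ ≡ 37 (mod 47) because 14·37 = 518 = 11·47 + 1.
So x ≡ 37·31 = 1147 ≡ 19 (mod 47).
Check: 14·19 = 266 = 5·47 + 31.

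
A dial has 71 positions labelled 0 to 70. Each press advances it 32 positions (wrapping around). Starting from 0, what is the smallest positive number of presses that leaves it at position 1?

32·20 = 640 = 9·71 + 1, so 32⁻¹ ≡ 20 (mod 71).

20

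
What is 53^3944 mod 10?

1

The units digit of 53^n cycles with period 4: 3, 9, 7, 1, …
3944 mod 4 = 0, so the last digit matches 3^4 = 1.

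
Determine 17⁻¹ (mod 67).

4

17·4 = 68 = 1·67 + 1, so 17⁻¹ ≡ 4 (mod 67).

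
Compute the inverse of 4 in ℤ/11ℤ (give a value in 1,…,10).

11 = 2·4 + 3
4 = 1·3 + 1
3 = 3·1 + 0
Back-substituting gives 4·3 ≡ 1 (mod 11).

3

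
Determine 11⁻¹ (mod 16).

3

11·3 = 33 = 2·16 + 1, so 11⁻¹ ≡ 3 (mod 16).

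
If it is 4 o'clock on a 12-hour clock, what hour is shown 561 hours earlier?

7

561 = 46·12 + 9, so 561 mod 12 = 9.
4 − 9 → 7 on a 12-hour dial.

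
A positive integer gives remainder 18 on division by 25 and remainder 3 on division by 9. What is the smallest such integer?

93

Since 9·14 ≡ 1 (mod 25), take x = 3 + 9·((18−3)·14 mod 25) = 3 + 9·10 = 93.
Check: 93 mod 25 = 18, 93 mod 9 = 3.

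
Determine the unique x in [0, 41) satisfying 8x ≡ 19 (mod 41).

28

8⁻¹ ≡ 36 (mod 41) because 8·36 = 288 = 7·41 + 1.
So x ≡ 36·19 = 684 ≡ 28 (mod 41).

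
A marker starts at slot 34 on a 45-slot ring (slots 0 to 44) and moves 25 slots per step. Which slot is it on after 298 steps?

14

298·25 = 7450.
7450 − 165·45 = 25, so 7450 ≡ 25 (mod 45).
(34 + 25) mod 45 = 14.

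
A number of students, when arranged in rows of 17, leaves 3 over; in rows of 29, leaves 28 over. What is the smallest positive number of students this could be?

x ≡ 3 (mod 17) gives x ∈ {3, 20, 37, 54, 71, 88, 105, 122, …}.
The first of these with x mod 29 = 28 is 173.

173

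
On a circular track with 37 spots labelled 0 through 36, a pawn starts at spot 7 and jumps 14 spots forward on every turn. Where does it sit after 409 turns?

35

409·14 = 5726.
5726 mod 37 = 28 (since 154·37 = 5698).
(7 + 28) mod 37 = 35.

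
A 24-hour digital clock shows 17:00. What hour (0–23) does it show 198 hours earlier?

198 mod 24 = 6 (since 8·24 = 192).
(17 − 6) mod 24 = 11.

11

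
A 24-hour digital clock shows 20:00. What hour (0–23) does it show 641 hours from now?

641 − 26·24 = 17, so 641 ≡ 17 (mod 24).
(20 + 17) mod 24 = 13.

13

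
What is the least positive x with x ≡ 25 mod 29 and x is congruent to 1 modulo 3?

x ≡ 1 (mod 3) gives x ∈ {1, 4, 7, 10, 13, 16, 19, 22, …}.
The first of these with x mod 29 = 25 is 25.

25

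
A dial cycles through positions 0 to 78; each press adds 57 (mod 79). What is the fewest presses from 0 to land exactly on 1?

61

79 = 1·57 + 22
57 = 2·22 + 13
22 = 1·13 + 9
13 = 1·9 + 4
9 = 2·4 + 1
4 = 4·1 + 0
Back-substituting gives 57·61 ≡ 1 (mod 79).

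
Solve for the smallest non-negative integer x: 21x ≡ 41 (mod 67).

53

The inverse of 21 mod 67 is 16 (since 21·16 = 336 ≡ 1).
Multiplying both sides by 16: x ≡ 16·41 = 656 ≡ 53 (mod 67).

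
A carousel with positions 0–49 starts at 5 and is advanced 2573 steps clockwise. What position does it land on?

2573 − 51·50 = 23, so 2573 ≡ 23 (mod 50).
(5 + 23) mod 50 = 28.

28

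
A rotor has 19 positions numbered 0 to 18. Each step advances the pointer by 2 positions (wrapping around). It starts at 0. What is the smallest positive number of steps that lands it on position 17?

The inverse of 2 mod 19 is 10 (since 2·10 = 20 ≡ 1).
So x ≡ 10·17 = 170 ≡ 18 (mod 19).
Check: 2·18 = 36 = 1·19 + 17.

18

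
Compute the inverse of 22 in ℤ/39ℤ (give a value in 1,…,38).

16

39 = 1·22 + 17
22 = 1·17 + 5
17 = 3·5 + 2
5 = 2·2 + 1
2 = 2·1 + 0
Back-substituting gives 22·16 ≡ 1 (mod 39).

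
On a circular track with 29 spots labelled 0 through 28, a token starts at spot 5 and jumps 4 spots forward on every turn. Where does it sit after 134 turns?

19

134·4 = 536.
536 mod 29 = 14 (since 18·29 = 522).
(5 + 14) mod 29 = 19.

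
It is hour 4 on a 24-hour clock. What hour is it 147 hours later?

7

147 mod 24 = 3 (since 6·24 = 144).
(4 + 3) mod 24 = 7.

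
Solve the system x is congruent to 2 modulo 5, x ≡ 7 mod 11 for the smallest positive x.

x ≡ 2 (mod 5) gives x ∈ {2, 7}.
The first of these with x mod 11 = 7 is 7.

7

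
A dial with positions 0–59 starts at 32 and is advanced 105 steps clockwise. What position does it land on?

Dividing 105 by 60 gives quotient 1 and remainder 45.
(32 + 45) mod 60 = 17.

17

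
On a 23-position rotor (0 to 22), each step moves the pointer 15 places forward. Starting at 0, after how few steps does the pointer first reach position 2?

The inverse of 15 mod 23 is 20 (since 15·20 = 300 ≡ 1).
So x ≡ 20·2 = 40 ≡ 17 (mod 23).
Check: 15·17 = 255 = 11·23 + 2.

17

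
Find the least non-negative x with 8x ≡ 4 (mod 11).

8⁻¹ ≡ 7 (mod 11) because 8·7 = 56 = 5·11 + 1.
Multiplying both sides by 7: x ≡ 7·4 = 28 ≡ 6 (mod 11).

6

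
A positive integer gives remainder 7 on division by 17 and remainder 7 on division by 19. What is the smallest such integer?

Since 19·9 ≡ 1 (mod 17), take x = 7 + 19·((7−7)·9 mod 17) = 7 + 19·0 = 7.
Check: 7 mod 17 = 7, 7 mod 19 = 7.

7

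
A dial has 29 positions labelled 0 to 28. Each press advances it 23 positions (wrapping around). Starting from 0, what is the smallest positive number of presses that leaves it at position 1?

24

23·24 = 552 = 19·29 + 1, so 23⁻¹ ≡ 24 (mod 29).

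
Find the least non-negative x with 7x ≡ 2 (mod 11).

The inverse of 7 mod 11 is 8 (since 7·8 = 56 ≡ 1).
So x ≡ 8·2 = 16 ≡ 5 (mod 11).

5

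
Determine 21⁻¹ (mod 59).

21·45 = 945 = 16·59 + 1, so 21⁻¹ ≡ 45 (mod 59).

45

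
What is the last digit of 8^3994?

4

The units digit of 8^n cycles with period 4: 8, 4, 2, 6, …
3994 leaves remainder 2 on division by 4, so 8^3994 ends in 4.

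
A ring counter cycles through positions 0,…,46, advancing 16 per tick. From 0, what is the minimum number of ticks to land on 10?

30

16⁻¹ ≡ 3 (mod 47) because 16·3 = 48 = 1·47 + 1.
Multiplying both sides by 3: x ≡ 3·10 = 30 ≡ 30 (mod 47).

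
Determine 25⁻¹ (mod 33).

25·4 = 100 = 3·33 + 1, so 25⁻¹ ≡ 4 (mod 33).

4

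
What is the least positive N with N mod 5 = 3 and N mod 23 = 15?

x ≡ 3 (mod 5) gives x ∈ {3, 8, 13, 18, 23, 28, 33, 38}.
The first of these with x mod 23 = 15 is 38.

38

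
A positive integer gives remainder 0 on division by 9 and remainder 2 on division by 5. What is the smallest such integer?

27

Since 5·2 ≡ 1 (mod 9), take x = 2 + 5·((0−2)·2 mod 9) = 2 + 5·5 = 27.
Check: 27 mod 9 = 0, 27 mod 5 = 2.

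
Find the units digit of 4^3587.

The units digit of 4^n cycles with period 2: 4, 6, …
3587 leaves remainder 1 on division by 2, so 4^3587 ends in 4.

4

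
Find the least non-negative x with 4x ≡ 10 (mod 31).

18

The inverse of 4 mod 31 is 8 (since 4·8 = 32 ≡ 1).
So x ≡ 8·10 = 80 ≡ 18 (mod 31).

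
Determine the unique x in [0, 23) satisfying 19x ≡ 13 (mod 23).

14

19⁻¹ ≡ 17 (mod 23) because 19·17 = 323 = 14·23 + 1.
Multiplying both sides by 17: x ≡ 17·13 = 221 ≡ 14 (mod 23).
Check: 19·14 = 266 = 11·23 + 13.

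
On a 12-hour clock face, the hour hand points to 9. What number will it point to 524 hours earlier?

524 mod 12 = 8 (since 43·12 = 516).
9 − 8 → 1 on a 12-hour dial.

1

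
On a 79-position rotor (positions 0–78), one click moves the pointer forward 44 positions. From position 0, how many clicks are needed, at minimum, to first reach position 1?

79 = 1·44 + 35
44 = 1·35 + 9
35 = 3·9 + 8
9 = 1·8 + 1
8 = 8·1 + 0
Back-substituting gives 44·9 ≡ 1 (mod 79).

9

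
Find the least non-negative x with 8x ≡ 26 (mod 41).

8⁻¹ ≡ 36 (mod 41) because 8·36 = 288 = 7·41 + 1.
So x ≡ 36·26 = 936 ≡ 34 (mod 41).
Check: 8·34 = 272 = 6·41 + 26.

34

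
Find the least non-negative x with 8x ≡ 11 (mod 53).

8

The inverse of 8 mod 53 is 20 (since 8·20 = 160 ≡ 1).
So x ≡ 20·11 = 220 ≡ 8 (mod 53).
Check: 8·8 = 64 = 1·53 + 11.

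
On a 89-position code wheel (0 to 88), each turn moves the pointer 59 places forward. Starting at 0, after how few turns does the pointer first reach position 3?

The inverse of 59 mod 89 is 86 (since 59·86 = 5074 ≡ 1).
So x ≡ 86·3 = 258 ≡ 80 (mod 89).
Check: 59·80 = 4720 = 53·89 + 3.

80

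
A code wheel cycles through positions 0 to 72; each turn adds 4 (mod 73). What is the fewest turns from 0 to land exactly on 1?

73 = 18·4 + 1
4 = 4·1 + 0
Back-substituting gives 4·55 ≡ 1 (mod 73).

55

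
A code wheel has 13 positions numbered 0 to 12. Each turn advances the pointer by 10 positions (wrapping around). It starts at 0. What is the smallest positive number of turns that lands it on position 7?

10⁻¹ ≡ 4 (mod 13) because 10·4 = 40 = 3·13 + 1.
Multiplying both sides by 4: x ≡ 4·7 = 28 ≡ 2 (mod 13).

2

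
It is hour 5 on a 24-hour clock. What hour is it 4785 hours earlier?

20

4785 − 199·24 = 9, so 4785 ≡ 9 (mod 24).
(5 − 9) mod 24 = 20.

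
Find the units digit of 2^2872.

6

Last digits of 2^n: 2, 4, 8, 6 (period 4).
2872 mod 4 = 0, so the last digit matches 2^4 = 6.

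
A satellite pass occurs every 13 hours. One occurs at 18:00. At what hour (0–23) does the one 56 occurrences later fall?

2

56·13 = 728.
728 = 30·24 + 8, so 728 mod 24 = 8.
(18 + 8) mod 24 = 2.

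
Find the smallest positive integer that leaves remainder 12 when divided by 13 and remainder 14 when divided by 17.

116

x ≡ 12 (mod 13) gives x ∈ {12, 25, 38, 51, 64, 77, 90, 103, …}.
The first of these with x mod 17 = 14 is 116.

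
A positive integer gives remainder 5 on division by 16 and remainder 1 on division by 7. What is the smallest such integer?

85

Since 7·7 ≡ 1 (mod 16), take x = 1 + 7·((5−1)·7 mod 16) = 1 + 7·12 = 85.
Check: 85 mod 16 = 5, 85 mod 7 = 1.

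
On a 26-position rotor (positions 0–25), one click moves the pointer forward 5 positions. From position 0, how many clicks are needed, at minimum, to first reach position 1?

21

5·21 = 105 = 4·26 + 1, so 5⁻¹ ≡ 21 (mod 26).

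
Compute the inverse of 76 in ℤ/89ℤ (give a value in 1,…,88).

76·41 = 3116 = 35·89 + 1, so 76⁻¹ ≡ 41 (mod 89).

41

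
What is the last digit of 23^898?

9

The units digit of 23^n cycles with period 4: 3, 9, 7, 1, …
898 mod 4 = 2, so the last digit matches 3^2 = 9.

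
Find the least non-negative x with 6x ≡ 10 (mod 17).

13

The inverse of 6 mod 17 is 3 (since 6·3 = 18 ≡ 1).
So x ≡ 3·10 = 30 ≡ 13 (mod 17).
Check: 6·13 = 78 = 4·17 + 10.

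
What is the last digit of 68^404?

Last digits of 8^n: 8, 4, 2, 6 (period 4).
404 leaves remainder 0 on division by 4, so 68^404 ends in 6.

6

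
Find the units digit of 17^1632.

The units digit of 17^n cycles with period 4: 7, 9, 3, 1, …
1632 mod 4 = 0, so the last digit matches 7^4 = 1.

1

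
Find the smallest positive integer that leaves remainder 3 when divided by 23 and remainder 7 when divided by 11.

x ≡ 7 (mod 11) gives x ∈ {7, 18, 29, 40, 51, 62, 73, 84, …}.
The first of these with x mod 23 = 3 is 95.

95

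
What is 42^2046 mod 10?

4

The units digit of 42^n cycles with period 4: 2, 4, 8, 6, …
2046 mod 4 = 2, so the last digit matches 2^2 = 4.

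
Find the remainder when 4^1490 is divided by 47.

14

Square-and-reduce mod 47: 4^1≡4, 4^2≡16, 4^4≡21, 4^8≡18, 4^16≡42, 4^32≡25, 4^64≡14, 4^128≡8, 4^256≡17, 4^512≡7, 4^1024≡2.
Since 1490 = 2 + 16 + 64 + 128 + 256 + 1024 in binary, 4^1490 ≡ 16·42·14·8·17·2 ≡ 14 (mod 47).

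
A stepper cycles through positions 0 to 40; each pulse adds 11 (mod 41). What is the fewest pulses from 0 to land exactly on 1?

41 = 3·11 + 8
11 = 1·8 + 3
8 = 2·3 + 2
3 = 1·2 + 1
2 = 2·1 + 0
Back-substituting gives 11·15 ≡ 1 (mod 41).

15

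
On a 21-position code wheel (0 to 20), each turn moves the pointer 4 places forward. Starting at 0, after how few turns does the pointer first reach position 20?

5

The inverse of 4 mod 21 is 16 (since 4·16 = 64 ≡ 1).
So x ≡ 16·20 = 320 ≡ 5 (mod 21).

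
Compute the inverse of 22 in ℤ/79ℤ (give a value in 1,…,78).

22·18 = 396 = 5·79 + 1, so 22⁻¹ ≡ 18 (mod 79).

18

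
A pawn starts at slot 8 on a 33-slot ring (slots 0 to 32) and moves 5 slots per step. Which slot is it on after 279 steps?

279·5 = 1395.
1395 = 42·33 + 9, so 1395 mod 33 = 9.
(8 + 9) mod 33 = 17.

17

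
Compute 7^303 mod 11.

2

By repeated squaring mod 11: 7^1≡7, 7^2≡5, 7^4≡3, 7^8≡9, 7^16≡4, 7^32≡5, 7^64≡3, 7^128≡9, 7^256≡4.
303 = 1 + 2 + 4 + 8 + 32 + 256, so 7^303 ≡ 7·5·3·9·5·4 ≡ 2 (mod 11).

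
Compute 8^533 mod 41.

By repeated squaring mod 41: 8^1≡8, 8^2≡23, 8^4≡37, 8^8≡16, 8^16≡10, 8^32≡18, 8^64≡37, 8^128≡16, 8^256≡10, 8^512≡18.
Since 533 = 1 + 4 + 16 + 512 in binary, 8^533 ≡ 8·37·10·18 ≡ 21 (mod 41).

21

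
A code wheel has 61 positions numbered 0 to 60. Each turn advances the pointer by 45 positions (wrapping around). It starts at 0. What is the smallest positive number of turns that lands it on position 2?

38

The inverse of 45 mod 61 is 19 (since 45·19 = 855 ≡ 1).
So x ≡ 19·2 = 38 ≡ 38 (mod 61).
Check: 45·38 = 1710 = 28·61 + 2.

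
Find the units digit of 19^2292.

1

Last digits of 9^n: 9, 1 (period 2).
2292 leaves remainder 0 on division by 2, so 19^2292 ends in 1.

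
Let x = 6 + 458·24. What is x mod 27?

458·24 = 10992.
10992 mod 27 = 3 (since 407·27 = 10989).
(6 + 3) mod 27 = 9.

9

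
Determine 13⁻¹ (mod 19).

19 = 1·13 + 6
13 = 2·6 + 1
6 = 6·1 + 0
Back-substituting gives 13·3 ≡ 1 (mod 19).

3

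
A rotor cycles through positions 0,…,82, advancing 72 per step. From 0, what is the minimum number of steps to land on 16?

74

The inverse of 72 mod 83 is 15 (since 72·15 = 1080 ≡ 1).
Multiplying both sides by 15: x ≡ 15·16 = 240 ≡ 74 (mod 83).
Check: 72·74 = 5328 = 64·83 + 16.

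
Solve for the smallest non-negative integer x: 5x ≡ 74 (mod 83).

5⁻¹ ≡ 50 (mod 83) because 5·50 = 250 = 3·83 + 1.
So x ≡ 50·74 = 3700 ≡ 48 (mod 83).

48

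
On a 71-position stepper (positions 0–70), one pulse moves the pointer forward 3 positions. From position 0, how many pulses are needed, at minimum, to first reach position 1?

24

71 = 23·3 + 2
3 = 1·2 + 1
2 = 2·1 + 0
Back-substituting gives 3·24 ≡ 1 (mod 71).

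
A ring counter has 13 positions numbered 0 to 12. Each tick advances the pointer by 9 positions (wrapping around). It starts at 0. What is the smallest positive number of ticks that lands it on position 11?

7

9⁻¹ ≡ 3 (mod 13) because 9·3 = 27 = 2·13 + 1.
So x ≡ 3·11 = 33 ≡ 7 (mod 13).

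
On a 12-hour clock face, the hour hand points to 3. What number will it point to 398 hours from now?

Dividing 398 by 12 gives quotient 33 and remainder 2.
3 + 2 → 5 on a 12-hour dial.

5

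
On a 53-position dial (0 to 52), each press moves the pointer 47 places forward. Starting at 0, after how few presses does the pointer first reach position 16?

15

47⁻¹ ≡ 44 (mod 53) because 47·44 = 2068 = 39·53 + 1.
So x ≡ 44·16 = 704 ≡ 15 (mod 53).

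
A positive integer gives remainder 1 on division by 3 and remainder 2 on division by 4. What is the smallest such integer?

x ≡ 1 (mod 3) gives x ∈ {1, 4, 7, 10}.
The first of these with x mod 4 = 2 is 10.

10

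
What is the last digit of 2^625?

2

Powers of 2 mod 10 repeat with period 4: 2, 4, 8, 6.
625 leaves remainder 1 on division by 4, so 2^625 ends in 2.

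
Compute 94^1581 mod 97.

By repeated squaring mod 97: 94^1≡94, 94^2≡9, 94^4≡81, 94^8≡62, 94^16≡61, 94^32≡35, 94^64≡61, 94^128≡35, 94^256≡61, 94^512≡35, 94^1024≡61.
1581 = 1 + 4 + 8 + 32 + 512 + 1024, so 94^1581 ≡ 94·81·62·35·35·61 ≡ 79 (mod 97).

79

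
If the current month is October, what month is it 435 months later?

Dividing 435 by 12 gives quotient 36 and remainder 3.
October + 3 months → January.

January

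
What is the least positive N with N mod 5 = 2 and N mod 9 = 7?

x ≡ 2 (mod 5) gives x ∈ {2, 7}.
The first of these with x mod 9 = 7 is 7.

7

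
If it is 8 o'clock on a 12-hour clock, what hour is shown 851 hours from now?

851 mod 12 = 11 (since 70·12 = 840).
8 + 11 → 7 on a 12-hour dial.

7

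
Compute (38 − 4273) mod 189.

4273 − 22·189 = 115, so 4273 ≡ 115 (mod 189).
(38 − 115) mod 189 = 112.

112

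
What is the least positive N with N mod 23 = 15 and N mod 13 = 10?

153

x ≡ 10 (mod 13) gives x ∈ {10, 23, 36, 49, 62, 75, 88, 101, …}.
The first of these with x mod 23 = 15 is 153.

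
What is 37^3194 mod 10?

Last digits of 7^n: 7, 9, 3, 1 (period 4).
3194 leaves remainder 2 on division by 4, so 37^3194 ends in 9.

9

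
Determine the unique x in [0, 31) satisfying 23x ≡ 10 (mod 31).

The inverse of 23 mod 31 is 27 (since 23·27 = 621 ≡ 1).
So x ≡ 27·10 = 270 ≡ 22 (mod 31).
Check: 23·22 = 506 = 16·31 + 10.

22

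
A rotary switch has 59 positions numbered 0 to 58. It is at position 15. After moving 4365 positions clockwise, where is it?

Dividing 4365 by 59 gives quotient 73 and remainder 58.
(15 + 58) mod 59 = 14.

14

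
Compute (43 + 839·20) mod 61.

48

839·20 = 16780.
16780 mod 61 = 5 (since 275·61 = 16775).
(43 + 5) mod 61 = 48.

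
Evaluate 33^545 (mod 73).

Square-and-reduce mod 73: 33^1≡33, 33^2≡67, 33^4≡36, 33^8≡55, 33^16≡32, 33^32≡2, 33^64≡4, 33^128≡16, 33^256≡37, 33^512≡55.
Since 545 = 1 + 32 + 512 in binary, 33^545 ≡ 33·2·55 ≡ 53 (mod 73).

53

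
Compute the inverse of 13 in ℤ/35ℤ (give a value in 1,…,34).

35 = 2·13 + 9
13 = 1·9 + 4
9 = 2·4 + 1
4 = 4·1 + 0
Back-substituting gives 13·27 ≡ 1 (mod 35).

27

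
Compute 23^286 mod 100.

By repeated squaring mod 100: 23^1≡23, 23^2≡29, 23^4≡41, 23^8≡81, 23^16≡61, 23^32≡21, 23^64≡41, 23^128≡81, 23^256≡61.
286 = 2 + 4 + 8 + 16 + 256, so 23^286 ≡ 29·41·81·61·61 ≡ 89 (mod 100).

89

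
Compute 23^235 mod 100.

Successive squares of 23 mod 100: 23^1≡23, 23^2≡29, 23^4≡41, 23^8≡81, 23^16≡61, 23^32≡21, 23^64≡41, 23^128≡81.
235 = 1 + 2 + 8 + 32 + 64 + 128, so 23^235 ≡ 23·29·81·21·41·81 ≡ 7 (mod 100).

7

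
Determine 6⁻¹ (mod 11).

6·2 = 12 = 1·11 + 1, so 6⁻¹ ≡ 2 (mod 11).

2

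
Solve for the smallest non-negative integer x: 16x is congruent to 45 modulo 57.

42

The inverse of 16 mod 57 is 25 (since 16·25 = 400 ≡ 1).
So x ≡ 25·45 = 1125 ≡ 42 (mod 57).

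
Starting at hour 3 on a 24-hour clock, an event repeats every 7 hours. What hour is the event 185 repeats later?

185·7 = 1295.
1295 mod 24 = 23 (since 53·24 = 1272).
(3 + 23) mod 24 = 2.

2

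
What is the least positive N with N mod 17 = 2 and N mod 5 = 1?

36

x ≡ 1 (mod 5) gives x ∈ {1, 6, 11, 16, 21, 26, 31, 36}.
The first of these with x mod 17 = 2 is 36.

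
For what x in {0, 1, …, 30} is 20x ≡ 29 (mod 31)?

3

20⁻¹ ≡ 14 (mod 31) because 20·14 = 280 = 9·31 + 1.
Multiplying both sides by 14: x ≡ 14·29 = 406 ≡ 3 (mod 31).
Check: 20·3 = 60 = 1·31 + 29.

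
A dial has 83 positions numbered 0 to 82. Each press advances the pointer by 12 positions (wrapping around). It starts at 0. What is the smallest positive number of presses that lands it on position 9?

63

The inverse of 12 mod 83 is 7 (since 12·7 = 84 ≡ 1).
So x ≡ 7·9 = 63 ≡ 63 (mod 83).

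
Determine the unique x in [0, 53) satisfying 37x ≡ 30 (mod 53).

37⁻¹ ≡ 43 (mod 53) because 37·43 = 1591 = 30·53 + 1.
So x ≡ 43·30 = 1290 ≡ 18 (mod 53).
Check: 37·18 = 666 = 12·53 + 30.

18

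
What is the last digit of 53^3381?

The units digit of 53^n cycles with period 4: 3, 9, 7, 1, …
3381 mod 4 = 1, so the last digit matches 3^1 = 3.

3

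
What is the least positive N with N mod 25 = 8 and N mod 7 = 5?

Since 7·18 ≡ 1 (mod 25), take x = 5 + 7·((8−5)·18 mod 25) = 5 + 7·4 = 33.
Check: 33 mod 25 = 8, 33 mod 7 = 5.

33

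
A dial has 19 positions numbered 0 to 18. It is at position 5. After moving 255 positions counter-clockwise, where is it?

255 − 13·19 = 8, so 255 ≡ 8 (mod 19).
(5 − 8) mod 19 = 16.

16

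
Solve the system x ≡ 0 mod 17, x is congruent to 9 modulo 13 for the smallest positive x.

204

x ≡ 9 (mod 13) gives x ∈ {9, 22, 35, 48, 61, 74, 87, 100, …}.
The first of these with x mod 17 = 0 is 204.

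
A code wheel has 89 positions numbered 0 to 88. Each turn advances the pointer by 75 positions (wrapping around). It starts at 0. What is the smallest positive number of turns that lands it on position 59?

53

The inverse of 75 mod 89 is 19 (since 75·19 = 1425 ≡ 1).
So x ≡ 19·59 = 1121 ≡ 53 (mod 89).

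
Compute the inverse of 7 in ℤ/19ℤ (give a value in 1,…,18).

7·11 = 77 = 4·19 + 1, so 7⁻¹ ≡ 11 (mod 19).

11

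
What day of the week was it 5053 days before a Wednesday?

Thursday

5053 − 721·7 = 6, so 5053 ≡ 6 (mod 7).
Wednesday − 6 days → Thursday.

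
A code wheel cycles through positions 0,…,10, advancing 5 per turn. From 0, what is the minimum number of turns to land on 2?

7

5⁻¹ ≡ 9 (mod 11) because 5·9 = 45 = 4·11 + 1.
So x ≡ 9·2 = 18 ≡ 7 (mod 11).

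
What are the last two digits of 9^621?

09

By repeated squaring mod 100: 9^1≡9, 9^2≡81, 9^4≡61, 9^8≡21, 9^16≡41, 9^32≡81, 9^64≡61, 9^128≡21, 9^256≡41, 9^512≡81.
Since 621 = 1 + 4 + 8 + 32 + 64 + 512 in binary, 9^621 ≡ 9·61·21·81·61·81 ≡ 9 (mod 100).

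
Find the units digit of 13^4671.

Powers of 3 mod 10 repeat with period 4: 3, 9, 7, 1.
4671 leaves remainder 3 on division by 4, so 13^4671 ends in 7.

7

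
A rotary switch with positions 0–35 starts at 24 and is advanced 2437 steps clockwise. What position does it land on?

Dividing 2437 by 36 gives quotient 67 and remainder 25.
(24 + 25) mod 36 = 13.

13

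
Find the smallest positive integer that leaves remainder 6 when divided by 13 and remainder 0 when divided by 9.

45

x ≡ 0 (mod 9) gives x ∈ {0, 9, 18, 27, 36, 45}.
The first of these with x mod 13 = 6 is 45.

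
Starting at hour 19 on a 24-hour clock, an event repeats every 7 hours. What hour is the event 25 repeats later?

25·7 = 175.
Dividing 175 by 24 gives quotient 7 and remainder 7.
(19 + 7) mod 24 = 2.

2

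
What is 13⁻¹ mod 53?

13·49 = 637 = 12·53 + 1, so 13⁻¹ ≡ 49 (mod 53).

49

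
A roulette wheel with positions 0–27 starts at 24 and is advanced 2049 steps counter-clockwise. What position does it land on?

19

2049 mod 28 = 5 (since 73·28 = 2044).
(24 − 5) mod 28 = 19.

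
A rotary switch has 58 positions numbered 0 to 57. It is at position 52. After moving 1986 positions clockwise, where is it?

8

Dividing 1986 by 58 gives quotient 34 and remainder 14.
(52 + 14) mod 58 = 8.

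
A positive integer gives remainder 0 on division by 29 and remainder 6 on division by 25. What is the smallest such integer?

406

Since 25·7 ≡ 1 (mod 29), take x = 6 + 25·((0−6)·7 mod 29) = 6 + 25·16 = 406.
Check: 406 mod 29 = 0, 406 mod 25 = 6.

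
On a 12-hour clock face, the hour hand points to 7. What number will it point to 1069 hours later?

8

1069 mod 12 = 1 (since 89·12 = 1068).
7 + 1 → 8 on a 12-hour dial.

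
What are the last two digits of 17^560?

Successive squares of 17 mod 100: 17^1≡17, 17^2≡89, 17^4≡21, 17^8≡41, 17^16≡81, 17^32≡61, 17^64≡21, 17^128≡41, 17^256≡81, 17^512≡61.
560 = 16 + 32 + 512, so 17^560 ≡ 81·61·61 ≡ 1 (mod 100).

01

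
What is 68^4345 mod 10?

8

Powers of 8 mod 10 repeat with period 4: 8, 4, 2, 6.
4345 mod 4 = 1, so the last digit matches 8^1 = 8.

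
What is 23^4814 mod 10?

9

Last digits of 3^n: 3, 9, 7, 1 (period 4).
4814 mod 4 = 2, so the last digit matches 3^2 = 9.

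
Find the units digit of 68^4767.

2

The units digit of 68^n cycles with period 4: 8, 4, 2, 6, …
4767 leaves remainder 3 on division by 4, so 68^4767 ends in 2.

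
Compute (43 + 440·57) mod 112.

440·57 = 25080.
25080 = 223·112 + 104, so 25080 mod 112 = 104.
(43 + 104) mod 112 = 35.

35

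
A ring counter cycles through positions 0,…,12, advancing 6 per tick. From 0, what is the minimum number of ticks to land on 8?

10

6⁻¹ ≡ 11 (mod 13) because 6·11 = 66 = 5·13 + 1.
So x ≡ 11·8 = 88 ≡ 10 (mod 13).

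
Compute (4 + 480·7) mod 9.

480·7 = 3360.
3360 mod 9 = 3 (since 373·9 = 3357).
(4 + 3) mod 9 = 7.

7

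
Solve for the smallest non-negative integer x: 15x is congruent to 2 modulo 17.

The inverse of 15 mod 17 is 8 (since 15·8 = 120 ≡ 1).
Multiplying both sides by 8: x ≡ 8·2 = 16 ≡ 16 (mod 17).
Check: 15·16 = 240 = 14·17 + 2.

16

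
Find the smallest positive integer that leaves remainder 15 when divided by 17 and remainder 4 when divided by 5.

x ≡ 4 (mod 5) gives x ∈ {4, 9, 14, 19, 24, 29, 34, 39, …}.
The first of these with x mod 17 = 15 is 49.

49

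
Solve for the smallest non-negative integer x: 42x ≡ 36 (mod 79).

46

The inverse of 42 mod 79 is 32 (since 42·32 = 1344 ≡ 1).
So x ≡ 32·36 = 1152 ≡ 46 (mod 79).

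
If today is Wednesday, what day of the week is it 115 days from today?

Saturday

115 = 16·7 + 3, so 115 mod 7 = 3.
Wednesday + 3 days → Saturday.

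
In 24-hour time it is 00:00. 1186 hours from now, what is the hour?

1186 = 49·24 + 10, so 1186 mod 24 = 10.
(0 + 10) mod 24 = 10.

10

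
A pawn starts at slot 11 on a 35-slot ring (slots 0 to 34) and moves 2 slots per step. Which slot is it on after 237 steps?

30

237·2 = 474.
474 − 13·35 = 19, so 474 ≡ 19 (mod 35).
(11 + 19) mod 35 = 30.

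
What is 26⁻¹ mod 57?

11

57 = 2·26 + 5
26 = 5·5 + 1
5 = 5·1 + 0
Back-substituting gives 26·11 ≡ 1 (mod 57).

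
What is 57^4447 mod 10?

3

Last digits of 7^n: 7, 9, 3, 1 (period 4).
4447 mod 4 = 3, so the last digit matches 7^3 = 3.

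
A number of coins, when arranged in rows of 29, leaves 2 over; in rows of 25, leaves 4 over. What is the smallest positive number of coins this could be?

379

x ≡ 4 (mod 25) gives x ∈ {4, 29, 54, 79, 104, 129, 154, 179, …}.
The first of these with x mod 29 = 2 is 379.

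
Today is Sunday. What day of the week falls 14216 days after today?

Saturday

14216 mod 7 = 6 (since 2030·7 = 14210).
Sunday + 6 days → Saturday.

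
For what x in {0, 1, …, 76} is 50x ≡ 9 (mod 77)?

The inverse of 50 mod 77 is 57 (since 50·57 = 2850 ≡ 1).
Multiplying both sides by 57: x ≡ 57·9 = 513 ≡ 51 (mod 77).

51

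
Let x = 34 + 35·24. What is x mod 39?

16

35·24 = 840.
840 mod 39 = 21 (since 21·39 = 819).
(34 + 21) mod 39 = 16.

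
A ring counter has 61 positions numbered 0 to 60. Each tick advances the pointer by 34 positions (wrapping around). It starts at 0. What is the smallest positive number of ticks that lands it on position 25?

34⁻¹ ≡ 9 (mod 61) because 34·9 = 306 = 5·61 + 1.
Multiplying both sides by 9: x ≡ 9·25 = 225 ≡ 42 (mod 61).

42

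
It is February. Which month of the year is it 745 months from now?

March

745 − 62·12 = 1, so 745 ≡ 1 (mod 12).
February + 1 month → March.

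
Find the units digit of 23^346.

Last digits of 3^n: 3, 9, 7, 1 (period 4).
346 leaves remainder 2 on division by 4, so 23^346 ends in 9.

9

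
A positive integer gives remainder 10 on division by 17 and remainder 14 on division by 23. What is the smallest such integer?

Since 23·3 ≡ 1 (mod 17), take x = 14 + 23·((10−14)·3 mod 17) = 14 + 23·5 = 129.
Check: 129 mod 17 = 10, 129 mod 23 = 14.

129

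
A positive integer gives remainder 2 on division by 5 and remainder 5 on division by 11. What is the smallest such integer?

27

x ≡ 2 (mod 5) gives x ∈ {2, 7, 12, 17, 22, 27}.
The first of these with x mod 11 = 5 is 27.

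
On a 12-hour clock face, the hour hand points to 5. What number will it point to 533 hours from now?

10

533 − 44·12 = 5, so 533 ≡ 5 (mod 12).
5 + 5 → 10 on a 12-hour dial.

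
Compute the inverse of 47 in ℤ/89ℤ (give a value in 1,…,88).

36

89 = 1·47 + 42
47 = 1·42 + 5
42 = 8·5 + 2
5 = 2·2 + 1
2 = 2·1 + 0
Back-substituting gives 47·36 ≡ 1 (mod 89).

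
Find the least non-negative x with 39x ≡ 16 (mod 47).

45

The inverse of 39 mod 47 is 41 (since 39·41 = 1599 ≡ 1).
So x ≡ 41·16 = 656 ≡ 45 (mod 47).
Check: 39·45 = 1755 = 37·47 + 16.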